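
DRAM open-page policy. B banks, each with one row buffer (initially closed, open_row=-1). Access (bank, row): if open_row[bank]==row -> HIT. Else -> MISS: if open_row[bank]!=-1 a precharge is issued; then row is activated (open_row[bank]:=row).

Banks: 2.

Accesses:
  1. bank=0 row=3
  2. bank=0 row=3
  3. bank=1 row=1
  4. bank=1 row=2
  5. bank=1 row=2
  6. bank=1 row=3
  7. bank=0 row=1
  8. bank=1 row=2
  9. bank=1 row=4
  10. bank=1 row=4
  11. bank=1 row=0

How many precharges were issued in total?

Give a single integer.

Acc 1: bank0 row3 -> MISS (open row3); precharges=0
Acc 2: bank0 row3 -> HIT
Acc 3: bank1 row1 -> MISS (open row1); precharges=0
Acc 4: bank1 row2 -> MISS (open row2); precharges=1
Acc 5: bank1 row2 -> HIT
Acc 6: bank1 row3 -> MISS (open row3); precharges=2
Acc 7: bank0 row1 -> MISS (open row1); precharges=3
Acc 8: bank1 row2 -> MISS (open row2); precharges=4
Acc 9: bank1 row4 -> MISS (open row4); precharges=5
Acc 10: bank1 row4 -> HIT
Acc 11: bank1 row0 -> MISS (open row0); precharges=6

Answer: 6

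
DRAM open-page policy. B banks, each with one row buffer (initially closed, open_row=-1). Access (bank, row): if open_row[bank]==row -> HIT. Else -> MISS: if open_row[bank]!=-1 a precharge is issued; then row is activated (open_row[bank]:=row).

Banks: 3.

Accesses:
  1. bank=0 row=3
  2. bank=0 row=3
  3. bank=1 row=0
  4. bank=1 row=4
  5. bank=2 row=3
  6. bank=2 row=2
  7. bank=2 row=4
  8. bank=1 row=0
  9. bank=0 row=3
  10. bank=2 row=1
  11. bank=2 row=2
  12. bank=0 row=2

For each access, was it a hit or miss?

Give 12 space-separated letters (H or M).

Acc 1: bank0 row3 -> MISS (open row3); precharges=0
Acc 2: bank0 row3 -> HIT
Acc 3: bank1 row0 -> MISS (open row0); precharges=0
Acc 4: bank1 row4 -> MISS (open row4); precharges=1
Acc 5: bank2 row3 -> MISS (open row3); precharges=1
Acc 6: bank2 row2 -> MISS (open row2); precharges=2
Acc 7: bank2 row4 -> MISS (open row4); precharges=3
Acc 8: bank1 row0 -> MISS (open row0); precharges=4
Acc 9: bank0 row3 -> HIT
Acc 10: bank2 row1 -> MISS (open row1); precharges=5
Acc 11: bank2 row2 -> MISS (open row2); precharges=6
Acc 12: bank0 row2 -> MISS (open row2); precharges=7

Answer: M H M M M M M M H M M M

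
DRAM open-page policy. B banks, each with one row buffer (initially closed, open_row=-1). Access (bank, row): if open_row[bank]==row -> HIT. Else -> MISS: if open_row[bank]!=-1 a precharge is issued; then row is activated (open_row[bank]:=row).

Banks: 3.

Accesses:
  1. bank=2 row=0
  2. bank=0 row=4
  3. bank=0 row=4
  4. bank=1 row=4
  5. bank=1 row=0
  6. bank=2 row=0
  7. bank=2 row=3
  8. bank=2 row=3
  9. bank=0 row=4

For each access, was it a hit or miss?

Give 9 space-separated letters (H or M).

Answer: M M H M M H M H H

Derivation:
Acc 1: bank2 row0 -> MISS (open row0); precharges=0
Acc 2: bank0 row4 -> MISS (open row4); precharges=0
Acc 3: bank0 row4 -> HIT
Acc 4: bank1 row4 -> MISS (open row4); precharges=0
Acc 5: bank1 row0 -> MISS (open row0); precharges=1
Acc 6: bank2 row0 -> HIT
Acc 7: bank2 row3 -> MISS (open row3); precharges=2
Acc 8: bank2 row3 -> HIT
Acc 9: bank0 row4 -> HIT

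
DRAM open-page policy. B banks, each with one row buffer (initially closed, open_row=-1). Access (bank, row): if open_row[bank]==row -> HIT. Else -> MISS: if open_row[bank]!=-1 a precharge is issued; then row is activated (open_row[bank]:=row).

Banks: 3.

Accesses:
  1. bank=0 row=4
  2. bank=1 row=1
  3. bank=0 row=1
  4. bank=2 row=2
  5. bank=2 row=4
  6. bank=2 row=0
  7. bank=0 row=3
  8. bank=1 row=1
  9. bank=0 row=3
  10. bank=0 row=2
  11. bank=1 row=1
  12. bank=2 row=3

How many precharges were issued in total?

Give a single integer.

Answer: 6

Derivation:
Acc 1: bank0 row4 -> MISS (open row4); precharges=0
Acc 2: bank1 row1 -> MISS (open row1); precharges=0
Acc 3: bank0 row1 -> MISS (open row1); precharges=1
Acc 4: bank2 row2 -> MISS (open row2); precharges=1
Acc 5: bank2 row4 -> MISS (open row4); precharges=2
Acc 6: bank2 row0 -> MISS (open row0); precharges=3
Acc 7: bank0 row3 -> MISS (open row3); precharges=4
Acc 8: bank1 row1 -> HIT
Acc 9: bank0 row3 -> HIT
Acc 10: bank0 row2 -> MISS (open row2); precharges=5
Acc 11: bank1 row1 -> HIT
Acc 12: bank2 row3 -> MISS (open row3); precharges=6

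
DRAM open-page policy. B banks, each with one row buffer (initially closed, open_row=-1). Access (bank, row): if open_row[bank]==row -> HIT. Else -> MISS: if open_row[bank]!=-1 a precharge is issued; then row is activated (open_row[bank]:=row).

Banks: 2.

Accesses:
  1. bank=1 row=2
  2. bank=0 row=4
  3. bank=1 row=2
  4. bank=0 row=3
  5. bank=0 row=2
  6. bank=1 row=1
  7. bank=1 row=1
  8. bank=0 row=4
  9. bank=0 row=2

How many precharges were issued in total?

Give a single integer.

Answer: 5

Derivation:
Acc 1: bank1 row2 -> MISS (open row2); precharges=0
Acc 2: bank0 row4 -> MISS (open row4); precharges=0
Acc 3: bank1 row2 -> HIT
Acc 4: bank0 row3 -> MISS (open row3); precharges=1
Acc 5: bank0 row2 -> MISS (open row2); precharges=2
Acc 6: bank1 row1 -> MISS (open row1); precharges=3
Acc 7: bank1 row1 -> HIT
Acc 8: bank0 row4 -> MISS (open row4); precharges=4
Acc 9: bank0 row2 -> MISS (open row2); precharges=5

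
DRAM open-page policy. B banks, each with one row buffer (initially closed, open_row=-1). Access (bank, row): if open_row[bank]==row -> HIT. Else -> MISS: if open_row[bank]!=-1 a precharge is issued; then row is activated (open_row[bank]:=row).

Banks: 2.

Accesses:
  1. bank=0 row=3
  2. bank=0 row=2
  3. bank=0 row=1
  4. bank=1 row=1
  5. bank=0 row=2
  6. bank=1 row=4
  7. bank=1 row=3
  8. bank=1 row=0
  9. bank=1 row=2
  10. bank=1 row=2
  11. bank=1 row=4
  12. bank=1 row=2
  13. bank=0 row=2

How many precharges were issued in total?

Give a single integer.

Acc 1: bank0 row3 -> MISS (open row3); precharges=0
Acc 2: bank0 row2 -> MISS (open row2); precharges=1
Acc 3: bank0 row1 -> MISS (open row1); precharges=2
Acc 4: bank1 row1 -> MISS (open row1); precharges=2
Acc 5: bank0 row2 -> MISS (open row2); precharges=3
Acc 6: bank1 row4 -> MISS (open row4); precharges=4
Acc 7: bank1 row3 -> MISS (open row3); precharges=5
Acc 8: bank1 row0 -> MISS (open row0); precharges=6
Acc 9: bank1 row2 -> MISS (open row2); precharges=7
Acc 10: bank1 row2 -> HIT
Acc 11: bank1 row4 -> MISS (open row4); precharges=8
Acc 12: bank1 row2 -> MISS (open row2); precharges=9
Acc 13: bank0 row2 -> HIT

Answer: 9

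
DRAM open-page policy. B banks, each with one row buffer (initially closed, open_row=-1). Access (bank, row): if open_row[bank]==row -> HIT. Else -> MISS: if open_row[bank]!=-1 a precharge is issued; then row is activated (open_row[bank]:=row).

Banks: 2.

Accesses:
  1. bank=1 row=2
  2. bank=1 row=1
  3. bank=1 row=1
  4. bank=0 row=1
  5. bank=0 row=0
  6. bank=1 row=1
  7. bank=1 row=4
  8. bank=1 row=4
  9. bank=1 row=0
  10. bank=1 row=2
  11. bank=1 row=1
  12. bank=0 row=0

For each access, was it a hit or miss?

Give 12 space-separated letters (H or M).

Acc 1: bank1 row2 -> MISS (open row2); precharges=0
Acc 2: bank1 row1 -> MISS (open row1); precharges=1
Acc 3: bank1 row1 -> HIT
Acc 4: bank0 row1 -> MISS (open row1); precharges=1
Acc 5: bank0 row0 -> MISS (open row0); precharges=2
Acc 6: bank1 row1 -> HIT
Acc 7: bank1 row4 -> MISS (open row4); precharges=3
Acc 8: bank1 row4 -> HIT
Acc 9: bank1 row0 -> MISS (open row0); precharges=4
Acc 10: bank1 row2 -> MISS (open row2); precharges=5
Acc 11: bank1 row1 -> MISS (open row1); precharges=6
Acc 12: bank0 row0 -> HIT

Answer: M M H M M H M H M M M H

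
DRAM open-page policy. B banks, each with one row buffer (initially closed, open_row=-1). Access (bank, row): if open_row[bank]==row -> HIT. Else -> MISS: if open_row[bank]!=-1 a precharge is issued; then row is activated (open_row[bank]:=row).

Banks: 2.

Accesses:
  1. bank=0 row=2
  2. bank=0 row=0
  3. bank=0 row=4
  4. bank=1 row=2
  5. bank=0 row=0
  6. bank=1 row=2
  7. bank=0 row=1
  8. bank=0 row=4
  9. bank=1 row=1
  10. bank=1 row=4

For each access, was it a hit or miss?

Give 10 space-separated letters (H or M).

Acc 1: bank0 row2 -> MISS (open row2); precharges=0
Acc 2: bank0 row0 -> MISS (open row0); precharges=1
Acc 3: bank0 row4 -> MISS (open row4); precharges=2
Acc 4: bank1 row2 -> MISS (open row2); precharges=2
Acc 5: bank0 row0 -> MISS (open row0); precharges=3
Acc 6: bank1 row2 -> HIT
Acc 7: bank0 row1 -> MISS (open row1); precharges=4
Acc 8: bank0 row4 -> MISS (open row4); precharges=5
Acc 9: bank1 row1 -> MISS (open row1); precharges=6
Acc 10: bank1 row4 -> MISS (open row4); precharges=7

Answer: M M M M M H M M M M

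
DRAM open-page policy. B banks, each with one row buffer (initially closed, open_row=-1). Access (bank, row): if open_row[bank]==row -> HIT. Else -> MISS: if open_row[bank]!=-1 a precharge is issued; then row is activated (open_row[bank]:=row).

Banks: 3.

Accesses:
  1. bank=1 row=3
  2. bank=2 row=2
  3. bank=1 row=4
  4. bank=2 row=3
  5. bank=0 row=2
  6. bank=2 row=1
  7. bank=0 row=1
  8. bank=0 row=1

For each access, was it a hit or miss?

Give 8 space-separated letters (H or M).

Answer: M M M M M M M H

Derivation:
Acc 1: bank1 row3 -> MISS (open row3); precharges=0
Acc 2: bank2 row2 -> MISS (open row2); precharges=0
Acc 3: bank1 row4 -> MISS (open row4); precharges=1
Acc 4: bank2 row3 -> MISS (open row3); precharges=2
Acc 5: bank0 row2 -> MISS (open row2); precharges=2
Acc 6: bank2 row1 -> MISS (open row1); precharges=3
Acc 7: bank0 row1 -> MISS (open row1); precharges=4
Acc 8: bank0 row1 -> HIT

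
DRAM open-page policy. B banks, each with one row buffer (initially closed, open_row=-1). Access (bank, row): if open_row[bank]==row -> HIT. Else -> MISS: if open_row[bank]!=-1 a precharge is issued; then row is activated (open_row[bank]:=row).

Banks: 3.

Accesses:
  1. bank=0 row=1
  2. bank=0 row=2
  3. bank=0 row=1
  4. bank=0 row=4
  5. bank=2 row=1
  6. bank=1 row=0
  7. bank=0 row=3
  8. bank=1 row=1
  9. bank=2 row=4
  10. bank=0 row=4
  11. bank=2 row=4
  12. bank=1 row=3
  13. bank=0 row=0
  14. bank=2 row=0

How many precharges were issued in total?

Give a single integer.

Acc 1: bank0 row1 -> MISS (open row1); precharges=0
Acc 2: bank0 row2 -> MISS (open row2); precharges=1
Acc 3: bank0 row1 -> MISS (open row1); precharges=2
Acc 4: bank0 row4 -> MISS (open row4); precharges=3
Acc 5: bank2 row1 -> MISS (open row1); precharges=3
Acc 6: bank1 row0 -> MISS (open row0); precharges=3
Acc 7: bank0 row3 -> MISS (open row3); precharges=4
Acc 8: bank1 row1 -> MISS (open row1); precharges=5
Acc 9: bank2 row4 -> MISS (open row4); precharges=6
Acc 10: bank0 row4 -> MISS (open row4); precharges=7
Acc 11: bank2 row4 -> HIT
Acc 12: bank1 row3 -> MISS (open row3); precharges=8
Acc 13: bank0 row0 -> MISS (open row0); precharges=9
Acc 14: bank2 row0 -> MISS (open row0); precharges=10

Answer: 10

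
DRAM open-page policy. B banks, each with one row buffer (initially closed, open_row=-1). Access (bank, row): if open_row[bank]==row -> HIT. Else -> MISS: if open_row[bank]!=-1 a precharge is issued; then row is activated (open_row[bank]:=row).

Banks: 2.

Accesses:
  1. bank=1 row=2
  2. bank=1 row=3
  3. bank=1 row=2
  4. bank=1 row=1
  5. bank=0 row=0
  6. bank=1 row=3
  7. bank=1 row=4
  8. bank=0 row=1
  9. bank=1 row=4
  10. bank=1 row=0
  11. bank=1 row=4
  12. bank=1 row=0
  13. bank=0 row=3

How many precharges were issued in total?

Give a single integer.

Acc 1: bank1 row2 -> MISS (open row2); precharges=0
Acc 2: bank1 row3 -> MISS (open row3); precharges=1
Acc 3: bank1 row2 -> MISS (open row2); precharges=2
Acc 4: bank1 row1 -> MISS (open row1); precharges=3
Acc 5: bank0 row0 -> MISS (open row0); precharges=3
Acc 6: bank1 row3 -> MISS (open row3); precharges=4
Acc 7: bank1 row4 -> MISS (open row4); precharges=5
Acc 8: bank0 row1 -> MISS (open row1); precharges=6
Acc 9: bank1 row4 -> HIT
Acc 10: bank1 row0 -> MISS (open row0); precharges=7
Acc 11: bank1 row4 -> MISS (open row4); precharges=8
Acc 12: bank1 row0 -> MISS (open row0); precharges=9
Acc 13: bank0 row3 -> MISS (open row3); precharges=10

Answer: 10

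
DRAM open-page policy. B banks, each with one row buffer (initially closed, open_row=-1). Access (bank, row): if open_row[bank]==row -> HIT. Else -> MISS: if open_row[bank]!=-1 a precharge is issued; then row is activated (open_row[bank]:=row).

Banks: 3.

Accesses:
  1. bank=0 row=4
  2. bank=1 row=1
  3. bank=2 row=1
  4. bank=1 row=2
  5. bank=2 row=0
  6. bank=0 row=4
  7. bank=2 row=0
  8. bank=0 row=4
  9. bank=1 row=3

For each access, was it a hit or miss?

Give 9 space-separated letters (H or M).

Acc 1: bank0 row4 -> MISS (open row4); precharges=0
Acc 2: bank1 row1 -> MISS (open row1); precharges=0
Acc 3: bank2 row1 -> MISS (open row1); precharges=0
Acc 4: bank1 row2 -> MISS (open row2); precharges=1
Acc 5: bank2 row0 -> MISS (open row0); precharges=2
Acc 6: bank0 row4 -> HIT
Acc 7: bank2 row0 -> HIT
Acc 8: bank0 row4 -> HIT
Acc 9: bank1 row3 -> MISS (open row3); precharges=3

Answer: M M M M M H H H M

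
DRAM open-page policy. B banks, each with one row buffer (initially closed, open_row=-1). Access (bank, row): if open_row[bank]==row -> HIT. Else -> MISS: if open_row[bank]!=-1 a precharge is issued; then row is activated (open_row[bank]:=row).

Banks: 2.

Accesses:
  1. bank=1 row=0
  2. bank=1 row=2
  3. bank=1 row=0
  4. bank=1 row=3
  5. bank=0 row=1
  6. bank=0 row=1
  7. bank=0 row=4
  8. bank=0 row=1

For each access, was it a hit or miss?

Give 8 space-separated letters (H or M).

Answer: M M M M M H M M

Derivation:
Acc 1: bank1 row0 -> MISS (open row0); precharges=0
Acc 2: bank1 row2 -> MISS (open row2); precharges=1
Acc 3: bank1 row0 -> MISS (open row0); precharges=2
Acc 4: bank1 row3 -> MISS (open row3); precharges=3
Acc 5: bank0 row1 -> MISS (open row1); precharges=3
Acc 6: bank0 row1 -> HIT
Acc 7: bank0 row4 -> MISS (open row4); precharges=4
Acc 8: bank0 row1 -> MISS (open row1); precharges=5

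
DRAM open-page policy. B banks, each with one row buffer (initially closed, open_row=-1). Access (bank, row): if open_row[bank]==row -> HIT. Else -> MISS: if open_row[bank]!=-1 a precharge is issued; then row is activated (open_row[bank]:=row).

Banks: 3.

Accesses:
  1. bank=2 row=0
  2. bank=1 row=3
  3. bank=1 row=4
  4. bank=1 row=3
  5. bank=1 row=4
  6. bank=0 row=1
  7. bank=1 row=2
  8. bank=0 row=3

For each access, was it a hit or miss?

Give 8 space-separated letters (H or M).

Acc 1: bank2 row0 -> MISS (open row0); precharges=0
Acc 2: bank1 row3 -> MISS (open row3); precharges=0
Acc 3: bank1 row4 -> MISS (open row4); precharges=1
Acc 4: bank1 row3 -> MISS (open row3); precharges=2
Acc 5: bank1 row4 -> MISS (open row4); precharges=3
Acc 6: bank0 row1 -> MISS (open row1); precharges=3
Acc 7: bank1 row2 -> MISS (open row2); precharges=4
Acc 8: bank0 row3 -> MISS (open row3); precharges=5

Answer: M M M M M M M M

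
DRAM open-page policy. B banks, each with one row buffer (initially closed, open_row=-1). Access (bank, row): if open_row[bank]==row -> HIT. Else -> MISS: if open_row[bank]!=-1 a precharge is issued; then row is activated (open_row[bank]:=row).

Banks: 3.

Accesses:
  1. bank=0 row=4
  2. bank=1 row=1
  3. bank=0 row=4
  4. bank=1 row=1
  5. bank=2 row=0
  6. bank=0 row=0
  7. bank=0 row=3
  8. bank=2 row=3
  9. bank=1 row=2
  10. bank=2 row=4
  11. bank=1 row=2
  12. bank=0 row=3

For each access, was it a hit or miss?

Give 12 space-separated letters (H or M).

Acc 1: bank0 row4 -> MISS (open row4); precharges=0
Acc 2: bank1 row1 -> MISS (open row1); precharges=0
Acc 3: bank0 row4 -> HIT
Acc 4: bank1 row1 -> HIT
Acc 5: bank2 row0 -> MISS (open row0); precharges=0
Acc 6: bank0 row0 -> MISS (open row0); precharges=1
Acc 7: bank0 row3 -> MISS (open row3); precharges=2
Acc 8: bank2 row3 -> MISS (open row3); precharges=3
Acc 9: bank1 row2 -> MISS (open row2); precharges=4
Acc 10: bank2 row4 -> MISS (open row4); precharges=5
Acc 11: bank1 row2 -> HIT
Acc 12: bank0 row3 -> HIT

Answer: M M H H M M M M M M H H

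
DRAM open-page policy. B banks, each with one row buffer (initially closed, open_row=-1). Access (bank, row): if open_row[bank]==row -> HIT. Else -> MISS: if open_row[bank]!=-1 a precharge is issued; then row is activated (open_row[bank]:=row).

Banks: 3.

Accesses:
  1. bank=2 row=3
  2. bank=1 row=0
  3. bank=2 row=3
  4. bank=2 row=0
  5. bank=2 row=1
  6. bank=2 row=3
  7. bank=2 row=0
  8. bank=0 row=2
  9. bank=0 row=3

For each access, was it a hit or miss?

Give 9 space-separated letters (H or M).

Acc 1: bank2 row3 -> MISS (open row3); precharges=0
Acc 2: bank1 row0 -> MISS (open row0); precharges=0
Acc 3: bank2 row3 -> HIT
Acc 4: bank2 row0 -> MISS (open row0); precharges=1
Acc 5: bank2 row1 -> MISS (open row1); precharges=2
Acc 6: bank2 row3 -> MISS (open row3); precharges=3
Acc 7: bank2 row0 -> MISS (open row0); precharges=4
Acc 8: bank0 row2 -> MISS (open row2); precharges=4
Acc 9: bank0 row3 -> MISS (open row3); precharges=5

Answer: M M H M M M M M M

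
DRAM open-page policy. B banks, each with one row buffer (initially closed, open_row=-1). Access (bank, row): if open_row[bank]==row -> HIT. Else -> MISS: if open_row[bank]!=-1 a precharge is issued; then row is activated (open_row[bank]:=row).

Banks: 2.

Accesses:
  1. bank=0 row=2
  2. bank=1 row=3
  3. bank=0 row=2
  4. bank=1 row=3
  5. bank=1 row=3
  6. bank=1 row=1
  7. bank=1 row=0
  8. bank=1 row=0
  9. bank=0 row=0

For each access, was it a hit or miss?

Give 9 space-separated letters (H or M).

Acc 1: bank0 row2 -> MISS (open row2); precharges=0
Acc 2: bank1 row3 -> MISS (open row3); precharges=0
Acc 3: bank0 row2 -> HIT
Acc 4: bank1 row3 -> HIT
Acc 5: bank1 row3 -> HIT
Acc 6: bank1 row1 -> MISS (open row1); precharges=1
Acc 7: bank1 row0 -> MISS (open row0); precharges=2
Acc 8: bank1 row0 -> HIT
Acc 9: bank0 row0 -> MISS (open row0); precharges=3

Answer: M M H H H M M H M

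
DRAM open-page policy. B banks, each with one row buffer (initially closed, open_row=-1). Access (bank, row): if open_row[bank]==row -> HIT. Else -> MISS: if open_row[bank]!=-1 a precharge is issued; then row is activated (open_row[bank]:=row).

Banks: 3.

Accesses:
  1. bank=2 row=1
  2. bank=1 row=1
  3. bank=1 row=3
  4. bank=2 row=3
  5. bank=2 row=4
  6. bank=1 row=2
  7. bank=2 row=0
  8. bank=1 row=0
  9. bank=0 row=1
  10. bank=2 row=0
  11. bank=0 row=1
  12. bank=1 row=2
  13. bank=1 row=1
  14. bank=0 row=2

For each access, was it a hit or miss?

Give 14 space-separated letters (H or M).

Answer: M M M M M M M M M H H M M M

Derivation:
Acc 1: bank2 row1 -> MISS (open row1); precharges=0
Acc 2: bank1 row1 -> MISS (open row1); precharges=0
Acc 3: bank1 row3 -> MISS (open row3); precharges=1
Acc 4: bank2 row3 -> MISS (open row3); precharges=2
Acc 5: bank2 row4 -> MISS (open row4); precharges=3
Acc 6: bank1 row2 -> MISS (open row2); precharges=4
Acc 7: bank2 row0 -> MISS (open row0); precharges=5
Acc 8: bank1 row0 -> MISS (open row0); precharges=6
Acc 9: bank0 row1 -> MISS (open row1); precharges=6
Acc 10: bank2 row0 -> HIT
Acc 11: bank0 row1 -> HIT
Acc 12: bank1 row2 -> MISS (open row2); precharges=7
Acc 13: bank1 row1 -> MISS (open row1); precharges=8
Acc 14: bank0 row2 -> MISS (open row2); precharges=9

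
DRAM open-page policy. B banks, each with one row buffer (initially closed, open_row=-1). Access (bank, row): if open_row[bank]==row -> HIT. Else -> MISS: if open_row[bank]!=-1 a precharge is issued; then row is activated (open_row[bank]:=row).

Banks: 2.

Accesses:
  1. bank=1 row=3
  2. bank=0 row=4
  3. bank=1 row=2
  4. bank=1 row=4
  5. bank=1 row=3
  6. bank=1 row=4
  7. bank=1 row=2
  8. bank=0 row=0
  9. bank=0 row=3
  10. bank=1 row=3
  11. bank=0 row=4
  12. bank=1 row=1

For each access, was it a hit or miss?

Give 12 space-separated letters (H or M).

Answer: M M M M M M M M M M M M

Derivation:
Acc 1: bank1 row3 -> MISS (open row3); precharges=0
Acc 2: bank0 row4 -> MISS (open row4); precharges=0
Acc 3: bank1 row2 -> MISS (open row2); precharges=1
Acc 4: bank1 row4 -> MISS (open row4); precharges=2
Acc 5: bank1 row3 -> MISS (open row3); precharges=3
Acc 6: bank1 row4 -> MISS (open row4); precharges=4
Acc 7: bank1 row2 -> MISS (open row2); precharges=5
Acc 8: bank0 row0 -> MISS (open row0); precharges=6
Acc 9: bank0 row3 -> MISS (open row3); precharges=7
Acc 10: bank1 row3 -> MISS (open row3); precharges=8
Acc 11: bank0 row4 -> MISS (open row4); precharges=9
Acc 12: bank1 row1 -> MISS (open row1); precharges=10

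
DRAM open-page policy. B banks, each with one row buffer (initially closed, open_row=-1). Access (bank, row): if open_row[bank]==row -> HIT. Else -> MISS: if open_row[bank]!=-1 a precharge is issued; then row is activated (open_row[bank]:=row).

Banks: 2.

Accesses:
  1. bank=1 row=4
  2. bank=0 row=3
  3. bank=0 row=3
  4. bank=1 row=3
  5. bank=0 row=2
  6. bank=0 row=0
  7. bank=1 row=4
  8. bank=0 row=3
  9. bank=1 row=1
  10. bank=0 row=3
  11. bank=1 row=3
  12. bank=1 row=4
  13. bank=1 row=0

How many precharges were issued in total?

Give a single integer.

Acc 1: bank1 row4 -> MISS (open row4); precharges=0
Acc 2: bank0 row3 -> MISS (open row3); precharges=0
Acc 3: bank0 row3 -> HIT
Acc 4: bank1 row3 -> MISS (open row3); precharges=1
Acc 5: bank0 row2 -> MISS (open row2); precharges=2
Acc 6: bank0 row0 -> MISS (open row0); precharges=3
Acc 7: bank1 row4 -> MISS (open row4); precharges=4
Acc 8: bank0 row3 -> MISS (open row3); precharges=5
Acc 9: bank1 row1 -> MISS (open row1); precharges=6
Acc 10: bank0 row3 -> HIT
Acc 11: bank1 row3 -> MISS (open row3); precharges=7
Acc 12: bank1 row4 -> MISS (open row4); precharges=8
Acc 13: bank1 row0 -> MISS (open row0); precharges=9

Answer: 9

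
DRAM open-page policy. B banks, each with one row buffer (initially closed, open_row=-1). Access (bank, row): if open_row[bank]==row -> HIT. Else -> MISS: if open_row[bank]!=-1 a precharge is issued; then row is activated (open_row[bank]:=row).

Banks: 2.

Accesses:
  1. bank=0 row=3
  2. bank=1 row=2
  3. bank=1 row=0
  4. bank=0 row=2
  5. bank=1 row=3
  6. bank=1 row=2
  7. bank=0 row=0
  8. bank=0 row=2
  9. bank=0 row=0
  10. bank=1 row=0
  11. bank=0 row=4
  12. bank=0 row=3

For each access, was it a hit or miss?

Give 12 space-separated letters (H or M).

Acc 1: bank0 row3 -> MISS (open row3); precharges=0
Acc 2: bank1 row2 -> MISS (open row2); precharges=0
Acc 3: bank1 row0 -> MISS (open row0); precharges=1
Acc 4: bank0 row2 -> MISS (open row2); precharges=2
Acc 5: bank1 row3 -> MISS (open row3); precharges=3
Acc 6: bank1 row2 -> MISS (open row2); precharges=4
Acc 7: bank0 row0 -> MISS (open row0); precharges=5
Acc 8: bank0 row2 -> MISS (open row2); precharges=6
Acc 9: bank0 row0 -> MISS (open row0); precharges=7
Acc 10: bank1 row0 -> MISS (open row0); precharges=8
Acc 11: bank0 row4 -> MISS (open row4); precharges=9
Acc 12: bank0 row3 -> MISS (open row3); precharges=10

Answer: M M M M M M M M M M M M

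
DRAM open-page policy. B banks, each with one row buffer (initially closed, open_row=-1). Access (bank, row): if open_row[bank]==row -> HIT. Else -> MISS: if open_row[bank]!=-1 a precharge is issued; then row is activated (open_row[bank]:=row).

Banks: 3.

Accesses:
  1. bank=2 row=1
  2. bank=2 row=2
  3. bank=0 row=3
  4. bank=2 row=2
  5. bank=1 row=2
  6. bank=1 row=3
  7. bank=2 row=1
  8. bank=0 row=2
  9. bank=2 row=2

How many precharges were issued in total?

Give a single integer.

Answer: 5

Derivation:
Acc 1: bank2 row1 -> MISS (open row1); precharges=0
Acc 2: bank2 row2 -> MISS (open row2); precharges=1
Acc 3: bank0 row3 -> MISS (open row3); precharges=1
Acc 4: bank2 row2 -> HIT
Acc 5: bank1 row2 -> MISS (open row2); precharges=1
Acc 6: bank1 row3 -> MISS (open row3); precharges=2
Acc 7: bank2 row1 -> MISS (open row1); precharges=3
Acc 8: bank0 row2 -> MISS (open row2); precharges=4
Acc 9: bank2 row2 -> MISS (open row2); precharges=5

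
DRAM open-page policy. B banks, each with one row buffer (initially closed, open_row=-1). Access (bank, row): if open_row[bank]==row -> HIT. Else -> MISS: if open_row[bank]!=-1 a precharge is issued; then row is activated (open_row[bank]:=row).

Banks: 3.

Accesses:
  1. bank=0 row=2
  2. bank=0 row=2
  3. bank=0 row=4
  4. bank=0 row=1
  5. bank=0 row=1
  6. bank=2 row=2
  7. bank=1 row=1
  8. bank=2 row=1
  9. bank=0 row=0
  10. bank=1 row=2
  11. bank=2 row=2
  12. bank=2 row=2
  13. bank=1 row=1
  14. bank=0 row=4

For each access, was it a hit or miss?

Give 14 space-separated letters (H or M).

Answer: M H M M H M M M M M M H M M

Derivation:
Acc 1: bank0 row2 -> MISS (open row2); precharges=0
Acc 2: bank0 row2 -> HIT
Acc 3: bank0 row4 -> MISS (open row4); precharges=1
Acc 4: bank0 row1 -> MISS (open row1); precharges=2
Acc 5: bank0 row1 -> HIT
Acc 6: bank2 row2 -> MISS (open row2); precharges=2
Acc 7: bank1 row1 -> MISS (open row1); precharges=2
Acc 8: bank2 row1 -> MISS (open row1); precharges=3
Acc 9: bank0 row0 -> MISS (open row0); precharges=4
Acc 10: bank1 row2 -> MISS (open row2); precharges=5
Acc 11: bank2 row2 -> MISS (open row2); precharges=6
Acc 12: bank2 row2 -> HIT
Acc 13: bank1 row1 -> MISS (open row1); precharges=7
Acc 14: bank0 row4 -> MISS (open row4); precharges=8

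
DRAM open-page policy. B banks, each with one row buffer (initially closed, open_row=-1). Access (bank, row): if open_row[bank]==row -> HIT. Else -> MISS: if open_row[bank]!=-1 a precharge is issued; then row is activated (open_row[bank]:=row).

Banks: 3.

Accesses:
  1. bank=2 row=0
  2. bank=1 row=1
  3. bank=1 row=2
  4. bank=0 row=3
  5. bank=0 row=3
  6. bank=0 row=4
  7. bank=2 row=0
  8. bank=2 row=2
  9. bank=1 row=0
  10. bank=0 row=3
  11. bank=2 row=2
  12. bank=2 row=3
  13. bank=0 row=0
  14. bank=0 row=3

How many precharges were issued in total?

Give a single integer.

Answer: 8

Derivation:
Acc 1: bank2 row0 -> MISS (open row0); precharges=0
Acc 2: bank1 row1 -> MISS (open row1); precharges=0
Acc 3: bank1 row2 -> MISS (open row2); precharges=1
Acc 4: bank0 row3 -> MISS (open row3); precharges=1
Acc 5: bank0 row3 -> HIT
Acc 6: bank0 row4 -> MISS (open row4); precharges=2
Acc 7: bank2 row0 -> HIT
Acc 8: bank2 row2 -> MISS (open row2); precharges=3
Acc 9: bank1 row0 -> MISS (open row0); precharges=4
Acc 10: bank0 row3 -> MISS (open row3); precharges=5
Acc 11: bank2 row2 -> HIT
Acc 12: bank2 row3 -> MISS (open row3); precharges=6
Acc 13: bank0 row0 -> MISS (open row0); precharges=7
Acc 14: bank0 row3 -> MISS (open row3); precharges=8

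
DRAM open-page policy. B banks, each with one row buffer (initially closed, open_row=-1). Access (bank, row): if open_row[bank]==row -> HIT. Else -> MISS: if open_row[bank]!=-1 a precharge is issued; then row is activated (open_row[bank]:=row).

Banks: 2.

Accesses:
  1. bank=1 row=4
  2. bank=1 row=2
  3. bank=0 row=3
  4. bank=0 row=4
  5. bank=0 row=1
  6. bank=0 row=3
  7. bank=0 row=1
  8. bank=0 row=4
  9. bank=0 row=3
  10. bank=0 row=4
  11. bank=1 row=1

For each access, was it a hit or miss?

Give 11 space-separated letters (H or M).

Acc 1: bank1 row4 -> MISS (open row4); precharges=0
Acc 2: bank1 row2 -> MISS (open row2); precharges=1
Acc 3: bank0 row3 -> MISS (open row3); precharges=1
Acc 4: bank0 row4 -> MISS (open row4); precharges=2
Acc 5: bank0 row1 -> MISS (open row1); precharges=3
Acc 6: bank0 row3 -> MISS (open row3); precharges=4
Acc 7: bank0 row1 -> MISS (open row1); precharges=5
Acc 8: bank0 row4 -> MISS (open row4); precharges=6
Acc 9: bank0 row3 -> MISS (open row3); precharges=7
Acc 10: bank0 row4 -> MISS (open row4); precharges=8
Acc 11: bank1 row1 -> MISS (open row1); precharges=9

Answer: M M M M M M M M M M M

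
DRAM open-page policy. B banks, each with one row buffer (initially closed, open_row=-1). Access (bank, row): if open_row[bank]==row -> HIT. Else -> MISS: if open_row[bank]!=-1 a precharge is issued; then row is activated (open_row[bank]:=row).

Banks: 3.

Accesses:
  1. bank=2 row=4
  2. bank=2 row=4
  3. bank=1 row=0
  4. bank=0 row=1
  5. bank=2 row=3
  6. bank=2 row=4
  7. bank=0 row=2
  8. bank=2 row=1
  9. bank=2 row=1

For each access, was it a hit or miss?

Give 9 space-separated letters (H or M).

Answer: M H M M M M M M H

Derivation:
Acc 1: bank2 row4 -> MISS (open row4); precharges=0
Acc 2: bank2 row4 -> HIT
Acc 3: bank1 row0 -> MISS (open row0); precharges=0
Acc 4: bank0 row1 -> MISS (open row1); precharges=0
Acc 5: bank2 row3 -> MISS (open row3); precharges=1
Acc 6: bank2 row4 -> MISS (open row4); precharges=2
Acc 7: bank0 row2 -> MISS (open row2); precharges=3
Acc 8: bank2 row1 -> MISS (open row1); precharges=4
Acc 9: bank2 row1 -> HIT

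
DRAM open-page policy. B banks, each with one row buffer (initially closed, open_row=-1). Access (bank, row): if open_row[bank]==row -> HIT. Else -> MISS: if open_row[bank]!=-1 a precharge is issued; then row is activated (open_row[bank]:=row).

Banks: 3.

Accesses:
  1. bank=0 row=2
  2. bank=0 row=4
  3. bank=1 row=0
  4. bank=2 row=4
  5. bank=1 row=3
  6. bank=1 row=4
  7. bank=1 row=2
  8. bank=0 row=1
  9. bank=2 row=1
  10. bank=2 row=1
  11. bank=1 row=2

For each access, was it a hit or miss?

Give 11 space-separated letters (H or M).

Answer: M M M M M M M M M H H

Derivation:
Acc 1: bank0 row2 -> MISS (open row2); precharges=0
Acc 2: bank0 row4 -> MISS (open row4); precharges=1
Acc 3: bank1 row0 -> MISS (open row0); precharges=1
Acc 4: bank2 row4 -> MISS (open row4); precharges=1
Acc 5: bank1 row3 -> MISS (open row3); precharges=2
Acc 6: bank1 row4 -> MISS (open row4); precharges=3
Acc 7: bank1 row2 -> MISS (open row2); precharges=4
Acc 8: bank0 row1 -> MISS (open row1); precharges=5
Acc 9: bank2 row1 -> MISS (open row1); precharges=6
Acc 10: bank2 row1 -> HIT
Acc 11: bank1 row2 -> HIT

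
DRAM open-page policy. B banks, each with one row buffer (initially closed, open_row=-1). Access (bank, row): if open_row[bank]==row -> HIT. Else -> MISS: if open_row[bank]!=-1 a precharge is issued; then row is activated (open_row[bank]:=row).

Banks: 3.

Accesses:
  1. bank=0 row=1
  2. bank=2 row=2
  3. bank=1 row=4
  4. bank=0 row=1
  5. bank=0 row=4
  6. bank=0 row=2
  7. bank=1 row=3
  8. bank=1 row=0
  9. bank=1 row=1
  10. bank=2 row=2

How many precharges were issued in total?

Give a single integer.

Answer: 5

Derivation:
Acc 1: bank0 row1 -> MISS (open row1); precharges=0
Acc 2: bank2 row2 -> MISS (open row2); precharges=0
Acc 3: bank1 row4 -> MISS (open row4); precharges=0
Acc 4: bank0 row1 -> HIT
Acc 5: bank0 row4 -> MISS (open row4); precharges=1
Acc 6: bank0 row2 -> MISS (open row2); precharges=2
Acc 7: bank1 row3 -> MISS (open row3); precharges=3
Acc 8: bank1 row0 -> MISS (open row0); precharges=4
Acc 9: bank1 row1 -> MISS (open row1); precharges=5
Acc 10: bank2 row2 -> HIT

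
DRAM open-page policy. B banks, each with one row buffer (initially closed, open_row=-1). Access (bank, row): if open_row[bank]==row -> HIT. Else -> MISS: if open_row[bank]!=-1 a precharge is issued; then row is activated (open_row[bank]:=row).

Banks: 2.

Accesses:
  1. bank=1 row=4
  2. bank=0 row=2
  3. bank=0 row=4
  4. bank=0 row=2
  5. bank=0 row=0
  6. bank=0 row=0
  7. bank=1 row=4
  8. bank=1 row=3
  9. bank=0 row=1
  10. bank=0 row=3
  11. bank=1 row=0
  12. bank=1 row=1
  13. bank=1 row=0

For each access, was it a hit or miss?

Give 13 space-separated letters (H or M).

Answer: M M M M M H H M M M M M M

Derivation:
Acc 1: bank1 row4 -> MISS (open row4); precharges=0
Acc 2: bank0 row2 -> MISS (open row2); precharges=0
Acc 3: bank0 row4 -> MISS (open row4); precharges=1
Acc 4: bank0 row2 -> MISS (open row2); precharges=2
Acc 5: bank0 row0 -> MISS (open row0); precharges=3
Acc 6: bank0 row0 -> HIT
Acc 7: bank1 row4 -> HIT
Acc 8: bank1 row3 -> MISS (open row3); precharges=4
Acc 9: bank0 row1 -> MISS (open row1); precharges=5
Acc 10: bank0 row3 -> MISS (open row3); precharges=6
Acc 11: bank1 row0 -> MISS (open row0); precharges=7
Acc 12: bank1 row1 -> MISS (open row1); precharges=8
Acc 13: bank1 row0 -> MISS (open row0); precharges=9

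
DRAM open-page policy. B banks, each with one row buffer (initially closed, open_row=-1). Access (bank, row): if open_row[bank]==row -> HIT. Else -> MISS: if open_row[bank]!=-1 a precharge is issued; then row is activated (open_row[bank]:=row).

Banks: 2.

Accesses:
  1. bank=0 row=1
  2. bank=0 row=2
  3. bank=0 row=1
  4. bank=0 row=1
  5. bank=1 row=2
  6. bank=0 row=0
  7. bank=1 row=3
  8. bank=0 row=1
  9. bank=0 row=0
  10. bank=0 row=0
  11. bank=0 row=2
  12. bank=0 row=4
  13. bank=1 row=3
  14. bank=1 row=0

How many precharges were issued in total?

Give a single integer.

Acc 1: bank0 row1 -> MISS (open row1); precharges=0
Acc 2: bank0 row2 -> MISS (open row2); precharges=1
Acc 3: bank0 row1 -> MISS (open row1); precharges=2
Acc 4: bank0 row1 -> HIT
Acc 5: bank1 row2 -> MISS (open row2); precharges=2
Acc 6: bank0 row0 -> MISS (open row0); precharges=3
Acc 7: bank1 row3 -> MISS (open row3); precharges=4
Acc 8: bank0 row1 -> MISS (open row1); precharges=5
Acc 9: bank0 row0 -> MISS (open row0); precharges=6
Acc 10: bank0 row0 -> HIT
Acc 11: bank0 row2 -> MISS (open row2); precharges=7
Acc 12: bank0 row4 -> MISS (open row4); precharges=8
Acc 13: bank1 row3 -> HIT
Acc 14: bank1 row0 -> MISS (open row0); precharges=9

Answer: 9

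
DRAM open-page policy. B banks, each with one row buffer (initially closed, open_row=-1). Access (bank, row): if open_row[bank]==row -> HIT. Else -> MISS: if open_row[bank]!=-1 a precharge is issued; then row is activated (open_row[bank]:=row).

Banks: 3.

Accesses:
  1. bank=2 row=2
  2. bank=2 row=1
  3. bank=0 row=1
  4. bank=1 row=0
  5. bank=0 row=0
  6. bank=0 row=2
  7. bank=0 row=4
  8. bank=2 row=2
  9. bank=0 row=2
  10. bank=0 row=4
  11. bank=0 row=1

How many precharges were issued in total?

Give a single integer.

Answer: 8

Derivation:
Acc 1: bank2 row2 -> MISS (open row2); precharges=0
Acc 2: bank2 row1 -> MISS (open row1); precharges=1
Acc 3: bank0 row1 -> MISS (open row1); precharges=1
Acc 4: bank1 row0 -> MISS (open row0); precharges=1
Acc 5: bank0 row0 -> MISS (open row0); precharges=2
Acc 6: bank0 row2 -> MISS (open row2); precharges=3
Acc 7: bank0 row4 -> MISS (open row4); precharges=4
Acc 8: bank2 row2 -> MISS (open row2); precharges=5
Acc 9: bank0 row2 -> MISS (open row2); precharges=6
Acc 10: bank0 row4 -> MISS (open row4); precharges=7
Acc 11: bank0 row1 -> MISS (open row1); precharges=8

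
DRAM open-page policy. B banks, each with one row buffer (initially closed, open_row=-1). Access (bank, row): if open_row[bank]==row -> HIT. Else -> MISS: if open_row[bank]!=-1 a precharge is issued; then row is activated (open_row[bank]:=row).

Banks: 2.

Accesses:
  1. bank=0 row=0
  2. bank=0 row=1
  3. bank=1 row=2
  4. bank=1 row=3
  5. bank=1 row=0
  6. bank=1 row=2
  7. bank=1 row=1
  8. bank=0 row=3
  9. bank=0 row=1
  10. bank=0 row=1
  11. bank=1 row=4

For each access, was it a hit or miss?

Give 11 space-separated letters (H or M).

Acc 1: bank0 row0 -> MISS (open row0); precharges=0
Acc 2: bank0 row1 -> MISS (open row1); precharges=1
Acc 3: bank1 row2 -> MISS (open row2); precharges=1
Acc 4: bank1 row3 -> MISS (open row3); precharges=2
Acc 5: bank1 row0 -> MISS (open row0); precharges=3
Acc 6: bank1 row2 -> MISS (open row2); precharges=4
Acc 7: bank1 row1 -> MISS (open row1); precharges=5
Acc 8: bank0 row3 -> MISS (open row3); precharges=6
Acc 9: bank0 row1 -> MISS (open row1); precharges=7
Acc 10: bank0 row1 -> HIT
Acc 11: bank1 row4 -> MISS (open row4); precharges=8

Answer: M M M M M M M M M H M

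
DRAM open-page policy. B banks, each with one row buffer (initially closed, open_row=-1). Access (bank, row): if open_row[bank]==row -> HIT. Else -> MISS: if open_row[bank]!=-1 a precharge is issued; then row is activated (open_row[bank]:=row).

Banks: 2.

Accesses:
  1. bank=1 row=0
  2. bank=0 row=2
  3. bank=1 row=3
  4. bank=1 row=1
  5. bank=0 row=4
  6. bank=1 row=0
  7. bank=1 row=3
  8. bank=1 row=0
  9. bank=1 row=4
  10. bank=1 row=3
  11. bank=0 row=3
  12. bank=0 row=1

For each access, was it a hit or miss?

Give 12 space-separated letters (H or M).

Answer: M M M M M M M M M M M M

Derivation:
Acc 1: bank1 row0 -> MISS (open row0); precharges=0
Acc 2: bank0 row2 -> MISS (open row2); precharges=0
Acc 3: bank1 row3 -> MISS (open row3); precharges=1
Acc 4: bank1 row1 -> MISS (open row1); precharges=2
Acc 5: bank0 row4 -> MISS (open row4); precharges=3
Acc 6: bank1 row0 -> MISS (open row0); precharges=4
Acc 7: bank1 row3 -> MISS (open row3); precharges=5
Acc 8: bank1 row0 -> MISS (open row0); precharges=6
Acc 9: bank1 row4 -> MISS (open row4); precharges=7
Acc 10: bank1 row3 -> MISS (open row3); precharges=8
Acc 11: bank0 row3 -> MISS (open row3); precharges=9
Acc 12: bank0 row1 -> MISS (open row1); precharges=10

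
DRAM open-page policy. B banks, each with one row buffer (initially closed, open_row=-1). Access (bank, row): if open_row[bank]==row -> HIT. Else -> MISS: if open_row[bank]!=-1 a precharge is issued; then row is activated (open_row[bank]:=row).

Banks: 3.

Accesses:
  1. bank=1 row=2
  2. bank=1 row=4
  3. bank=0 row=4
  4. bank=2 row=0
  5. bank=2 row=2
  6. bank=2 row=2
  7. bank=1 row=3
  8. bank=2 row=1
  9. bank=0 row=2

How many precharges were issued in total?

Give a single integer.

Acc 1: bank1 row2 -> MISS (open row2); precharges=0
Acc 2: bank1 row4 -> MISS (open row4); precharges=1
Acc 3: bank0 row4 -> MISS (open row4); precharges=1
Acc 4: bank2 row0 -> MISS (open row0); precharges=1
Acc 5: bank2 row2 -> MISS (open row2); precharges=2
Acc 6: bank2 row2 -> HIT
Acc 7: bank1 row3 -> MISS (open row3); precharges=3
Acc 8: bank2 row1 -> MISS (open row1); precharges=4
Acc 9: bank0 row2 -> MISS (open row2); precharges=5

Answer: 5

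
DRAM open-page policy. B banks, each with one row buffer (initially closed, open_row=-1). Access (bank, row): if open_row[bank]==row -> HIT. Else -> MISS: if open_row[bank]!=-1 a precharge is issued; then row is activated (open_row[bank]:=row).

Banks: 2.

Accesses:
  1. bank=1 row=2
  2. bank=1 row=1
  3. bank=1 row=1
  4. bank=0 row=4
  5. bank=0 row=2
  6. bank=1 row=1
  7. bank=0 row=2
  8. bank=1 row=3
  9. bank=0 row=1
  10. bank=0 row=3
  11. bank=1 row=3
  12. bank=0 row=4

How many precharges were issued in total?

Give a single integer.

Acc 1: bank1 row2 -> MISS (open row2); precharges=0
Acc 2: bank1 row1 -> MISS (open row1); precharges=1
Acc 3: bank1 row1 -> HIT
Acc 4: bank0 row4 -> MISS (open row4); precharges=1
Acc 5: bank0 row2 -> MISS (open row2); precharges=2
Acc 6: bank1 row1 -> HIT
Acc 7: bank0 row2 -> HIT
Acc 8: bank1 row3 -> MISS (open row3); precharges=3
Acc 9: bank0 row1 -> MISS (open row1); precharges=4
Acc 10: bank0 row3 -> MISS (open row3); precharges=5
Acc 11: bank1 row3 -> HIT
Acc 12: bank0 row4 -> MISS (open row4); precharges=6

Answer: 6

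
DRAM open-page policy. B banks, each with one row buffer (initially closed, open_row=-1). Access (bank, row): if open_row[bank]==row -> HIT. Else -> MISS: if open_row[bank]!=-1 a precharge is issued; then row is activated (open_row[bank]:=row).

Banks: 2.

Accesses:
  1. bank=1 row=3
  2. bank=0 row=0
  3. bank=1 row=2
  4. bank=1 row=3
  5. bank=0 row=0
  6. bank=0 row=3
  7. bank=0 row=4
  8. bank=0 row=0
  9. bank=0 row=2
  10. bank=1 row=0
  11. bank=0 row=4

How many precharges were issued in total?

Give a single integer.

Answer: 8

Derivation:
Acc 1: bank1 row3 -> MISS (open row3); precharges=0
Acc 2: bank0 row0 -> MISS (open row0); precharges=0
Acc 3: bank1 row2 -> MISS (open row2); precharges=1
Acc 4: bank1 row3 -> MISS (open row3); precharges=2
Acc 5: bank0 row0 -> HIT
Acc 6: bank0 row3 -> MISS (open row3); precharges=3
Acc 7: bank0 row4 -> MISS (open row4); precharges=4
Acc 8: bank0 row0 -> MISS (open row0); precharges=5
Acc 9: bank0 row2 -> MISS (open row2); precharges=6
Acc 10: bank1 row0 -> MISS (open row0); precharges=7
Acc 11: bank0 row4 -> MISS (open row4); precharges=8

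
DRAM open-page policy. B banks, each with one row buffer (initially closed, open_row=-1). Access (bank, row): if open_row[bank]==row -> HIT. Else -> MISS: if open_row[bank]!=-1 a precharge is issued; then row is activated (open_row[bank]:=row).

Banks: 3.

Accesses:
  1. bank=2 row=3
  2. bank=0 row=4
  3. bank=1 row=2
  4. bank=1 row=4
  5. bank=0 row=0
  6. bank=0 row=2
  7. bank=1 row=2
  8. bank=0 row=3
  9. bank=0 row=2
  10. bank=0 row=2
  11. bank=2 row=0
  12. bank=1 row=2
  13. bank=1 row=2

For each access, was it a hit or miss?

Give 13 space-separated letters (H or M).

Answer: M M M M M M M M M H M H H

Derivation:
Acc 1: bank2 row3 -> MISS (open row3); precharges=0
Acc 2: bank0 row4 -> MISS (open row4); precharges=0
Acc 3: bank1 row2 -> MISS (open row2); precharges=0
Acc 4: bank1 row4 -> MISS (open row4); precharges=1
Acc 5: bank0 row0 -> MISS (open row0); precharges=2
Acc 6: bank0 row2 -> MISS (open row2); precharges=3
Acc 7: bank1 row2 -> MISS (open row2); precharges=4
Acc 8: bank0 row3 -> MISS (open row3); precharges=5
Acc 9: bank0 row2 -> MISS (open row2); precharges=6
Acc 10: bank0 row2 -> HIT
Acc 11: bank2 row0 -> MISS (open row0); precharges=7
Acc 12: bank1 row2 -> HIT
Acc 13: bank1 row2 -> HIT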